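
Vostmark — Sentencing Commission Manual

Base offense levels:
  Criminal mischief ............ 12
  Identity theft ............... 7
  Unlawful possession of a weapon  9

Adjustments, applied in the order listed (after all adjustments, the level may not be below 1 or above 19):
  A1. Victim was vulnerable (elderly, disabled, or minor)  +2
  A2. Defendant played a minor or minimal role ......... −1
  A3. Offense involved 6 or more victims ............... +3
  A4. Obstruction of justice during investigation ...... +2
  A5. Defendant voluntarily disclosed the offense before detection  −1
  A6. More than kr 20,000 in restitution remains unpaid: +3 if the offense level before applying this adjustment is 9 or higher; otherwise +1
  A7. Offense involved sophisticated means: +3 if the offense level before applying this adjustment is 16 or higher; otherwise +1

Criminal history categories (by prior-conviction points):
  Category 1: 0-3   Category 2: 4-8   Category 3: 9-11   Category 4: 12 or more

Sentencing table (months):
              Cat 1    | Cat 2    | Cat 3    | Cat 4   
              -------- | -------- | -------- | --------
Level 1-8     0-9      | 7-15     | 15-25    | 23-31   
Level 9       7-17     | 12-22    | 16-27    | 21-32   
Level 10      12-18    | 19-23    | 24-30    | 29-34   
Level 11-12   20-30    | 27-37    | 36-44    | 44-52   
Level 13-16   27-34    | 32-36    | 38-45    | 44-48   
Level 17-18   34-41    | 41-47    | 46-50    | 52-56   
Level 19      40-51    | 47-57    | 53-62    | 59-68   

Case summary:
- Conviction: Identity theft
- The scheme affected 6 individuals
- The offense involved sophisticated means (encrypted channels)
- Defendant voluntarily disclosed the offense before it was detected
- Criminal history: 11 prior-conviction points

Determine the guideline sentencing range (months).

Base offense level for identity theft: 7.
A1 does not apply.
A3 applies: 7 + 3 = 10.
A5 applies: 10 − 1 = 9.
A6 does not apply.
A7 applies (level before this adjustment is 9 < 16, so +1): 9 + 1 = 10.
Final offense level: 10.
Criminal history: 11 prior points → Category 3 (9-11).
Level 10 falls in the 10 band.
Grid: Level 10 × Category 3 = 24-30 months.

24-30 months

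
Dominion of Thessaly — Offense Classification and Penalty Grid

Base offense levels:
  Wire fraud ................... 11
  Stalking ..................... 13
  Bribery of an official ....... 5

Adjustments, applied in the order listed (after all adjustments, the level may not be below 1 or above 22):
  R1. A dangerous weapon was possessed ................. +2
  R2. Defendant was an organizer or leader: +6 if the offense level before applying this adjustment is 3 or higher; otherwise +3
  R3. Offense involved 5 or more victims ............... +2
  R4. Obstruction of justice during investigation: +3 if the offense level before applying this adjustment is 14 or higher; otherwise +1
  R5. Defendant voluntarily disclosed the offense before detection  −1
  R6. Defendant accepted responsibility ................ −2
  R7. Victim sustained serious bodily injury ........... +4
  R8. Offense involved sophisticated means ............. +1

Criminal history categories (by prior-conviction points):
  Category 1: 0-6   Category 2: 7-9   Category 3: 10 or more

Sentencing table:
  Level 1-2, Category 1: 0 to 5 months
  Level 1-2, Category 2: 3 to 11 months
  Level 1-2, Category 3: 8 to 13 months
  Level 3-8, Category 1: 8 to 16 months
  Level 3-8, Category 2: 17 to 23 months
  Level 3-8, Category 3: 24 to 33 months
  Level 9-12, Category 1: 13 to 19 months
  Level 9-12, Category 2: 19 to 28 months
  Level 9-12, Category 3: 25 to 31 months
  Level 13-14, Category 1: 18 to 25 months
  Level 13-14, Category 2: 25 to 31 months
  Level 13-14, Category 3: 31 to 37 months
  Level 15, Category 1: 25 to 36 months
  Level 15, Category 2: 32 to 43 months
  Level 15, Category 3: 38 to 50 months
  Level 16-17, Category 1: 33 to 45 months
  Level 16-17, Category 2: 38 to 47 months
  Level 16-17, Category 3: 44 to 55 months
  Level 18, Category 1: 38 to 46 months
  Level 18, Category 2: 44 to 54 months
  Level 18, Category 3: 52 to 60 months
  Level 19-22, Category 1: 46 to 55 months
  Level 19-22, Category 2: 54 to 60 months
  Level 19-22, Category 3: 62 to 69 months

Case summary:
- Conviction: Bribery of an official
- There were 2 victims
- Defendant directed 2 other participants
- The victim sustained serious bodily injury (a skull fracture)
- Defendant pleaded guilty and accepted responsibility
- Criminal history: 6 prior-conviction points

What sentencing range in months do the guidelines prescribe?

Base offense level for bribery of an official: 5.
R2 applies (level before this adjustment is 5 ≥ 3, so +6): 5 + 6 = 11.
R4 does not apply.
R6 applies: 11 − 2 = 9.
R7 applies: 9 + 4 = 13.
R8 does not apply.
Final offense level: 13.
Criminal history: 6 prior points → Category 1 (0-6).
Level 13 falls in the 13-14 band.
Grid: Level 13-14 × Category 1 = 18-25 months.

18-25 months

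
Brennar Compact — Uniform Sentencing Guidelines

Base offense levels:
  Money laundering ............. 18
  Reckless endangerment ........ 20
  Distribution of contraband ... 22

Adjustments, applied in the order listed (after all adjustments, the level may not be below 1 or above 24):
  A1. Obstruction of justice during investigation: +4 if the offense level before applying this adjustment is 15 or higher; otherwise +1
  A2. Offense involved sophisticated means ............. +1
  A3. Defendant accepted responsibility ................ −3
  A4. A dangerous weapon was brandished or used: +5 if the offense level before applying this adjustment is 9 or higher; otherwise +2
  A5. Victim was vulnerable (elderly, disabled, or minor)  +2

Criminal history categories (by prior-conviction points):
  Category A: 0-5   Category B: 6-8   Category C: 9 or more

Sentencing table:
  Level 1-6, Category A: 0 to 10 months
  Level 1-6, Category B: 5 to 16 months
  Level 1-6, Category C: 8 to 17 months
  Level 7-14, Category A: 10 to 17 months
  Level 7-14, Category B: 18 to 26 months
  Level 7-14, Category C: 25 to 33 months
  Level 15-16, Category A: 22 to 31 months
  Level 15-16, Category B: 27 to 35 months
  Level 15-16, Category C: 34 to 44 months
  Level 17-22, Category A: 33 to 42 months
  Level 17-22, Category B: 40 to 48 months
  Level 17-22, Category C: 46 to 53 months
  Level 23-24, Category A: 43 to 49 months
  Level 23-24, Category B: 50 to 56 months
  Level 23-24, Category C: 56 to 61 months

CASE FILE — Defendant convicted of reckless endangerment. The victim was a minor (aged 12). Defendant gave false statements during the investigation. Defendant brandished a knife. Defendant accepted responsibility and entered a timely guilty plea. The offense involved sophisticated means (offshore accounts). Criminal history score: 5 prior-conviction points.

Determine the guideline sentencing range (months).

Base offense level for reckless endangerment: 20.
A1 applies (level before this adjustment is 20 ≥ 15, so +4): 20 + 4 = 24.
A2 applies: 24 + 1 = 25.
A3 applies: 25 − 3 = 22.
A4 applies (level before this adjustment is 22 ≥ 9, so +5): 22 + 5 = 27.
A5 applies: 27 + 2 = 29.
Level 29 exceeds the maximum of 24; capped at 24.
Final offense level: 24.
Criminal history: 5 prior points → Category A (0-5).
Level 24 falls in the 23-24 band.
Grid: Level 23-24 × Category A = 43-49 months.

43-49 months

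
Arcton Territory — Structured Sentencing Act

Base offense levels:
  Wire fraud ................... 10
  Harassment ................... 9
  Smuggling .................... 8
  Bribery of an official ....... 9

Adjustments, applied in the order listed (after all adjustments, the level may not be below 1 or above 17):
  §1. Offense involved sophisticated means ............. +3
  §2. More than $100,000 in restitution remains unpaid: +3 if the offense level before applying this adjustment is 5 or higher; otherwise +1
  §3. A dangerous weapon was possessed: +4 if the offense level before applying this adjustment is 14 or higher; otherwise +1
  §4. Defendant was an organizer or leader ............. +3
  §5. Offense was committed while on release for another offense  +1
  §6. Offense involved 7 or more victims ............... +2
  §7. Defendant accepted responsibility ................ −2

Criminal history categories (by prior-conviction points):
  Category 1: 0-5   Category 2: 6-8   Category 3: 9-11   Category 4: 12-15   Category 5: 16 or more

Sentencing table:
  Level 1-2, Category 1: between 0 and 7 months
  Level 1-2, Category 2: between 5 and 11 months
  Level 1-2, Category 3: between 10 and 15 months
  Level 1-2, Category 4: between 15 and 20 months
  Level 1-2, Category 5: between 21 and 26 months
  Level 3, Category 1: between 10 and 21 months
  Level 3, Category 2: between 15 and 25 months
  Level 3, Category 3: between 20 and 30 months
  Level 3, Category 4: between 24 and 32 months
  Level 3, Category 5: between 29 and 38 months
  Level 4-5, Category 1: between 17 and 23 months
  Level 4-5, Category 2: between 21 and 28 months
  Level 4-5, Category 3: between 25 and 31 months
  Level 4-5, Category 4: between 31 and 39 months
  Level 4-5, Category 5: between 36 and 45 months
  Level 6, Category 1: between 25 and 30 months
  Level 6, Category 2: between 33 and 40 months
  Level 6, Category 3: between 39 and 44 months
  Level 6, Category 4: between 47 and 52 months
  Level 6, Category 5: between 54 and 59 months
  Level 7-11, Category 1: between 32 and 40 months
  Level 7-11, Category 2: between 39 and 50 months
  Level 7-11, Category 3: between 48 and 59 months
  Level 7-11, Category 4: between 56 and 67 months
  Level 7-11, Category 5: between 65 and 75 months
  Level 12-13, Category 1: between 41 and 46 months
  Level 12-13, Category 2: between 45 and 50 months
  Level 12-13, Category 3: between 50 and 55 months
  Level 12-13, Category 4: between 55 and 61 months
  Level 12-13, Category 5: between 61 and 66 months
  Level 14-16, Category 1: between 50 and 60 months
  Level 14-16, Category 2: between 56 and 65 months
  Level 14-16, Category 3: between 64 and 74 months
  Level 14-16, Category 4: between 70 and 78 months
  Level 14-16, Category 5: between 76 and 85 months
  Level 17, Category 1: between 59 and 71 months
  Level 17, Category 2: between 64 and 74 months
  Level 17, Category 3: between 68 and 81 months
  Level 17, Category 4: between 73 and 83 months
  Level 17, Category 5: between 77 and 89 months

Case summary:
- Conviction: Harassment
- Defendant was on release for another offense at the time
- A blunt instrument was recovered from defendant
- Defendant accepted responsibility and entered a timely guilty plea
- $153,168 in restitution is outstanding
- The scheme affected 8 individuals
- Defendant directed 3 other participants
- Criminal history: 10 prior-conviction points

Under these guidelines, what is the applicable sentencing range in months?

Base offense level for harassment: 9.
§1 does not apply.
§2 applies (level before this adjustment is 9 ≥ 5, so +3): 9 + 3 = 12.
§3 applies (level before this adjustment is 12 < 14, so +1): 12 + 1 = 13.
§4 applies: 13 + 3 = 16.
§5 applies: 16 + 1 = 17.
§6 applies: 17 + 2 = 19.
§7 applies: 19 − 2 = 17.
Final offense level: 17.
Criminal history: 10 prior points → Category 3 (9-11).
Level 17 falls in the 17 band.
Grid: Level 17 × Category 3 = 68-81 months.

68-81 months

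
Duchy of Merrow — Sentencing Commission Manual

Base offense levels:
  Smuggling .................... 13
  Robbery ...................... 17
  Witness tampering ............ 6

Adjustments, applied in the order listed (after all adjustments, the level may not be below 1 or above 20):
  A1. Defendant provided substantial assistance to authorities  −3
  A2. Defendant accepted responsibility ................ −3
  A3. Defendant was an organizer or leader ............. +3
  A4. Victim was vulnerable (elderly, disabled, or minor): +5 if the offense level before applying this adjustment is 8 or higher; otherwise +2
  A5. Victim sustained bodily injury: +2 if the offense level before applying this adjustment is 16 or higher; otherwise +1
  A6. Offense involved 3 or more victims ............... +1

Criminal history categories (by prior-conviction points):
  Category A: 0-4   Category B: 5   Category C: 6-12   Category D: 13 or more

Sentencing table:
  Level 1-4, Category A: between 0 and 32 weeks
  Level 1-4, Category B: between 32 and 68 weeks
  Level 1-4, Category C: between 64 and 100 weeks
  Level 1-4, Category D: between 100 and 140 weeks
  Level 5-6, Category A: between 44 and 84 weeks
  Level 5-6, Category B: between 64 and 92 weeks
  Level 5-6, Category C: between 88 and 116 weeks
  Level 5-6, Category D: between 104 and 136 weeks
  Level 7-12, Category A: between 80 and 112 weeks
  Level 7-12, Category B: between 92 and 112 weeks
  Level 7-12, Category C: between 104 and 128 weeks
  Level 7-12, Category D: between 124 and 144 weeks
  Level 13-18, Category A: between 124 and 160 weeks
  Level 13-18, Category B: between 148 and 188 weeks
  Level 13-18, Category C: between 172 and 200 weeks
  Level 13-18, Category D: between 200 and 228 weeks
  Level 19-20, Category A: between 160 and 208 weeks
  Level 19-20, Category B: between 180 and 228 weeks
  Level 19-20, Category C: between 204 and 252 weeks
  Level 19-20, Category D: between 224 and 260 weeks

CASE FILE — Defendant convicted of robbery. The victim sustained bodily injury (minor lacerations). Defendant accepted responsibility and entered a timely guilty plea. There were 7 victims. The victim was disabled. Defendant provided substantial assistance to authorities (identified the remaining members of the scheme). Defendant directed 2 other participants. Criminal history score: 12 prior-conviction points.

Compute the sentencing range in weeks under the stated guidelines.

Base offense level for robbery: 17.
A1 applies: 17 − 3 = 14.
A2 applies: 14 − 3 = 11.
A3 applies: 11 + 3 = 14.
A4 applies (level before this adjustment is 14 ≥ 8, so +5): 14 + 5 = 19.
A5 applies (level before this adjustment is 19 ≥ 16, so +2): 19 + 2 = 21.
A6 applies: 21 + 1 = 22.
Level 22 exceeds the maximum of 20; capped at 20.
Final offense level: 20.
Criminal history: 12 prior points → Category C (6-12).
Level 20 falls in the 19-20 band.
Grid: Level 19-20 × Category C = 204-252 weeks.

204-252 weeks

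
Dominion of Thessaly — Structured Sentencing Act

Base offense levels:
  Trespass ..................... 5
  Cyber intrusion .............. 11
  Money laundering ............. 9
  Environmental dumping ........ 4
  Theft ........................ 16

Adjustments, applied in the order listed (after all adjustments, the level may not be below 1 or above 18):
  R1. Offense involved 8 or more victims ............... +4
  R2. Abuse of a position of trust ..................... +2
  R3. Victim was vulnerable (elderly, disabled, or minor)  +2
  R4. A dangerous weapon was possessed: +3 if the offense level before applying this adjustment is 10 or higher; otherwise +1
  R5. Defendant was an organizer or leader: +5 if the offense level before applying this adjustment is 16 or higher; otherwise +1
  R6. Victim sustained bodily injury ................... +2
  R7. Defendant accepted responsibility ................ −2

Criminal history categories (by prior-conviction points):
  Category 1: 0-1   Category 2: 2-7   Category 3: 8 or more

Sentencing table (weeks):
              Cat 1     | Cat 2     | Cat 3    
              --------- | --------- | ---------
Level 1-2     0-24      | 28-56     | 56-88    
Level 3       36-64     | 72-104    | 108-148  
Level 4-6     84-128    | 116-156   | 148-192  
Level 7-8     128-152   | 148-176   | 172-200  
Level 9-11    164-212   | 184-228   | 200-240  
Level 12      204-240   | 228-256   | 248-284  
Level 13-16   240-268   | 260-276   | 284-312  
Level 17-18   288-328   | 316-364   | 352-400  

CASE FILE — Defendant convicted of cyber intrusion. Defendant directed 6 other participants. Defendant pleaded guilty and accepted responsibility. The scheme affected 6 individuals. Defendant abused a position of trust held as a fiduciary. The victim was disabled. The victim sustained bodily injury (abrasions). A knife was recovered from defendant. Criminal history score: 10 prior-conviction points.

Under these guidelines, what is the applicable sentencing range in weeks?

352-400 weeks

Base offense level for cyber intrusion: 11.
R2 applies: 11 + 2 = 13.
R3 applies: 13 + 2 = 15.
R4 applies (level before this adjustment is 15 ≥ 10, so +3): 15 + 3 = 18.
R5 applies (level before this adjustment is 18 ≥ 16, so +5): 18 + 5 = 23.
R6 applies: 23 + 2 = 25.
R7 applies: 25 − 2 = 23.
Level 23 exceeds the maximum of 18; capped at 18.
Final offense level: 18.
Criminal history: 10 prior points → Category 3 (8+).
Level 18 falls in the 17-18 band.
Grid: Level 17-18 × Category 3 = 352-400 weeks.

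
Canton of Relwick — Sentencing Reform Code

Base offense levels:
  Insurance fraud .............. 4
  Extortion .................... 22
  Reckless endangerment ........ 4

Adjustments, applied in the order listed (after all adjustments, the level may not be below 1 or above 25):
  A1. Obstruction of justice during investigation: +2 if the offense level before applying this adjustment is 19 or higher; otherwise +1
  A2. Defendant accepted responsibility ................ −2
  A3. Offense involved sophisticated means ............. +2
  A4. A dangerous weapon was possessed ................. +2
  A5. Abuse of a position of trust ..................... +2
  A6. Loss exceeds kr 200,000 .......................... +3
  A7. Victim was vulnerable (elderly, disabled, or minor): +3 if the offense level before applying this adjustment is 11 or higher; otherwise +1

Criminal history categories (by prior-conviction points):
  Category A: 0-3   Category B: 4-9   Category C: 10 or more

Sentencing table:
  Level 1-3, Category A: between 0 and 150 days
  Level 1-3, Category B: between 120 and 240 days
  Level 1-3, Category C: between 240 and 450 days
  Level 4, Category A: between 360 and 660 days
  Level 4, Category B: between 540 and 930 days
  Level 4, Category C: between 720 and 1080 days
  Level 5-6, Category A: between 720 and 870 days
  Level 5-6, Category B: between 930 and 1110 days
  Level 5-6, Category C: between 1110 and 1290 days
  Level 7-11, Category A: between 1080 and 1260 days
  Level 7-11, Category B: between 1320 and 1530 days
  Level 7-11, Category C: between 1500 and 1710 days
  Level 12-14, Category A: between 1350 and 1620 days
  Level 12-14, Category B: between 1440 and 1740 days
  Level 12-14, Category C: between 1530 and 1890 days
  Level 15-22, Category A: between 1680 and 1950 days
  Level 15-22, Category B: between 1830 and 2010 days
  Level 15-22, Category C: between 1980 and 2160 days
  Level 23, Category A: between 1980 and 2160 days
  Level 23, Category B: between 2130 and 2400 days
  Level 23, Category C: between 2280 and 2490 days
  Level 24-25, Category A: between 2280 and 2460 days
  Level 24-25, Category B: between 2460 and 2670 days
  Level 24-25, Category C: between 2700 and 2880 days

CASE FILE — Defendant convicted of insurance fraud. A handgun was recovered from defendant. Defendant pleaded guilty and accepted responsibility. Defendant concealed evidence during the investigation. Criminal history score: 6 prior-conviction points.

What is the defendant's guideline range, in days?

930-1110 days

Base offense level for insurance fraud: 4.
A1 applies (level before this adjustment is 4 < 19, so +1): 4 + 1 = 5.
A2 applies: 5 − 2 = 3.
A3 does not apply.
A4 applies: 3 + 2 = 5.
A5 does not apply.
A7 does not apply.
Final offense level: 5.
Criminal history: 6 prior points → Category B (4-9).
Level 5 falls in the 5-6 band.
Grid: Level 5-6 × Category B = 930-1110 days.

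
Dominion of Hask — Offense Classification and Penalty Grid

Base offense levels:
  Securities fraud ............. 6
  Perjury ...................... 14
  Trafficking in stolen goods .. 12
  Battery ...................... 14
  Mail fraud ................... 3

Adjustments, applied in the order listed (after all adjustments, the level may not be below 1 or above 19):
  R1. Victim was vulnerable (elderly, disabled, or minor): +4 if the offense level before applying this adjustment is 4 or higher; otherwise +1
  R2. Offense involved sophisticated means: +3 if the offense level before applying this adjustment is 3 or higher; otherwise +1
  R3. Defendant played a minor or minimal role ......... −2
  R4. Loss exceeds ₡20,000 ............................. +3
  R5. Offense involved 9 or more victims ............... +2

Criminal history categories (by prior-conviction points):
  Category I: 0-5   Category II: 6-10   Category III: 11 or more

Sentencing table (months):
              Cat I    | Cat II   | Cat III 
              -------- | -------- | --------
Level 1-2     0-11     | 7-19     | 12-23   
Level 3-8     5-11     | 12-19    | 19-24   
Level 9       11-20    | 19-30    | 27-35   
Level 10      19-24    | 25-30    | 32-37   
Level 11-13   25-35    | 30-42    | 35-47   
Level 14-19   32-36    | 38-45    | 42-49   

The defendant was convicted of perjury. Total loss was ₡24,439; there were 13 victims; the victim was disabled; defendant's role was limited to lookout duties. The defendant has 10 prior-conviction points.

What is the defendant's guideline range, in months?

38-45 months

Base offense level for perjury: 14.
R1 applies (level before this adjustment is 14 ≥ 4, so +4): 14 + 4 = 18.
R3 applies: 18 − 2 = 16.
R4 applies: 16 + 3 = 19.
R5 applies: 19 + 2 = 21.
Level 21 exceeds the maximum of 19; capped at 19.
Final offense level: 19.
Criminal history: 10 prior points → Category II (6-10).
Level 19 falls in the 14-19 band.
Grid: Level 14-19 × Category II = 38-45 months.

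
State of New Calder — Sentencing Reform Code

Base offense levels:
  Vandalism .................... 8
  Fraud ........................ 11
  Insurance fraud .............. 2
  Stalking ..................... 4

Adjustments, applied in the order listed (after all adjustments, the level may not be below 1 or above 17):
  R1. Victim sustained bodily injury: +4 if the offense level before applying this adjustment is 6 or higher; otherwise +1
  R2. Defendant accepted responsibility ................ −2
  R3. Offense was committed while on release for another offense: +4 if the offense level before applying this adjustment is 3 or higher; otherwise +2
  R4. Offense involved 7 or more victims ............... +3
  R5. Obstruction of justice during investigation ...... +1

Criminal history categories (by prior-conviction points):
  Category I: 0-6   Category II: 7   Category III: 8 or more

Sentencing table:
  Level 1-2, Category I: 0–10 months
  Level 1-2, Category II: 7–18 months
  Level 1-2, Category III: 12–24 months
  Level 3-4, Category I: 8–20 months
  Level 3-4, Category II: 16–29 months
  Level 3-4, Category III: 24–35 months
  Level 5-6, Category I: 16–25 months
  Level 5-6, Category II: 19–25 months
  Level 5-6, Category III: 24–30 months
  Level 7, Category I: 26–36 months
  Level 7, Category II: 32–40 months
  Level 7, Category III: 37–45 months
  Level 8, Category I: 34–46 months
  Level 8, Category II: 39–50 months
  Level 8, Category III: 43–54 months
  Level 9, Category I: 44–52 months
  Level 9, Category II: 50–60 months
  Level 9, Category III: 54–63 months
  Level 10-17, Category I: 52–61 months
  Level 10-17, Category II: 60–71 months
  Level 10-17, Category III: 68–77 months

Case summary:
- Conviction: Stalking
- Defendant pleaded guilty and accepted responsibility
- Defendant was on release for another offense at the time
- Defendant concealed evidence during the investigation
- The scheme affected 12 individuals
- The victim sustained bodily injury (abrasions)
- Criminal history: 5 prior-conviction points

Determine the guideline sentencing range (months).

52-61 months

Base offense level for stalking: 4.
R1 applies (level before this adjustment is 4 < 6, so +1): 4 + 1 = 5.
R2 applies: 5 − 2 = 3.
R3 applies (level before this adjustment is 3 ≥ 3, so +4): 3 + 4 = 7.
R4 applies: 7 + 3 = 10.
R5 applies: 10 + 1 = 11.
Final offense level: 11.
Criminal history: 5 prior points → Category I (0-6).
Level 11 falls in the 10-17 band.
Grid: Level 10-17 × Category I = 52-61 months.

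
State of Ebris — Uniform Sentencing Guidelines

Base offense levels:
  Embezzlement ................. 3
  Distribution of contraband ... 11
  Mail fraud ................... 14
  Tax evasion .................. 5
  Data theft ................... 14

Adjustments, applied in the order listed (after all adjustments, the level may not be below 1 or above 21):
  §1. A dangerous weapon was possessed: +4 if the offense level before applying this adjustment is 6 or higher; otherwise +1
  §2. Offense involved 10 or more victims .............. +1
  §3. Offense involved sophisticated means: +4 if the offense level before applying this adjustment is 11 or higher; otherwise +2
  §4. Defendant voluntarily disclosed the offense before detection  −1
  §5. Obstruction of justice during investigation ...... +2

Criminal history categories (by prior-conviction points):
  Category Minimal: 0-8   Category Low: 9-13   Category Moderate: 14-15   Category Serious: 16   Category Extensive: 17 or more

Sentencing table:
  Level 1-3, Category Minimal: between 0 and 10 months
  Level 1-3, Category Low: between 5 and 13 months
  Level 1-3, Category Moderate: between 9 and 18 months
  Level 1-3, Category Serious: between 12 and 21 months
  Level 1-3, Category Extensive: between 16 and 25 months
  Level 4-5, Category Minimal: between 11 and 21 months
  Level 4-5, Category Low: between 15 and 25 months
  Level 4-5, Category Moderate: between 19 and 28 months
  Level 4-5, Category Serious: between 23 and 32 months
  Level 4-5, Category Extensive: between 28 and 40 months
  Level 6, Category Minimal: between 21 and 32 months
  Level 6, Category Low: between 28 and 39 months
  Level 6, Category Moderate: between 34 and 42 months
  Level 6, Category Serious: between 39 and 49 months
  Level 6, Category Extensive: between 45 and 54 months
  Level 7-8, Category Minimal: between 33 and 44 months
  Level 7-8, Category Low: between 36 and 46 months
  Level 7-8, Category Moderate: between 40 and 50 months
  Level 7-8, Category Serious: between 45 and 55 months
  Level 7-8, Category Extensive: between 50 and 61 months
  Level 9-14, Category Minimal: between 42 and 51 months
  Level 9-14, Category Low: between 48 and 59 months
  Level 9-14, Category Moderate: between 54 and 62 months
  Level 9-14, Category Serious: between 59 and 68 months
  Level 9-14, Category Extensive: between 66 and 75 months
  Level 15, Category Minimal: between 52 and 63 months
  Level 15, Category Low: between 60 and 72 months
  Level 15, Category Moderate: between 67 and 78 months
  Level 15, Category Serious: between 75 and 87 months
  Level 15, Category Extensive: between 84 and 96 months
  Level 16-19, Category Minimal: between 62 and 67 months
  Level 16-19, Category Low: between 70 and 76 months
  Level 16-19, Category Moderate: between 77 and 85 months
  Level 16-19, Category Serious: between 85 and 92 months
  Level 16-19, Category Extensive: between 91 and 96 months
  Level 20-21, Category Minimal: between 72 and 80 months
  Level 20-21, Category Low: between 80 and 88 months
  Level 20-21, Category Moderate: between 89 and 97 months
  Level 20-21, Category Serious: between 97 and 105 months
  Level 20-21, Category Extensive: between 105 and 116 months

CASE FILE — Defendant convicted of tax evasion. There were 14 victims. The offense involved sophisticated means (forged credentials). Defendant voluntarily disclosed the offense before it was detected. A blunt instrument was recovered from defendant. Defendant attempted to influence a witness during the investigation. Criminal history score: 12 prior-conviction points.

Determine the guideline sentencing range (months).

Base offense level for tax evasion: 5.
§1 applies (level before this adjustment is 5 < 6, so +1): 5 + 1 = 6.
§2 applies: 6 + 1 = 7.
§3 applies (level before this adjustment is 7 < 11, so +2): 7 + 2 = 9.
§4 applies: 9 − 1 = 8.
§5 applies: 8 + 2 = 10.
Final offense level: 10.
Criminal history: 12 prior points → Category Low (9-13).
Level 10 falls in the 9-14 band.
Grid: Level 9-14 × Category Low = 48-59 months.

48-59 months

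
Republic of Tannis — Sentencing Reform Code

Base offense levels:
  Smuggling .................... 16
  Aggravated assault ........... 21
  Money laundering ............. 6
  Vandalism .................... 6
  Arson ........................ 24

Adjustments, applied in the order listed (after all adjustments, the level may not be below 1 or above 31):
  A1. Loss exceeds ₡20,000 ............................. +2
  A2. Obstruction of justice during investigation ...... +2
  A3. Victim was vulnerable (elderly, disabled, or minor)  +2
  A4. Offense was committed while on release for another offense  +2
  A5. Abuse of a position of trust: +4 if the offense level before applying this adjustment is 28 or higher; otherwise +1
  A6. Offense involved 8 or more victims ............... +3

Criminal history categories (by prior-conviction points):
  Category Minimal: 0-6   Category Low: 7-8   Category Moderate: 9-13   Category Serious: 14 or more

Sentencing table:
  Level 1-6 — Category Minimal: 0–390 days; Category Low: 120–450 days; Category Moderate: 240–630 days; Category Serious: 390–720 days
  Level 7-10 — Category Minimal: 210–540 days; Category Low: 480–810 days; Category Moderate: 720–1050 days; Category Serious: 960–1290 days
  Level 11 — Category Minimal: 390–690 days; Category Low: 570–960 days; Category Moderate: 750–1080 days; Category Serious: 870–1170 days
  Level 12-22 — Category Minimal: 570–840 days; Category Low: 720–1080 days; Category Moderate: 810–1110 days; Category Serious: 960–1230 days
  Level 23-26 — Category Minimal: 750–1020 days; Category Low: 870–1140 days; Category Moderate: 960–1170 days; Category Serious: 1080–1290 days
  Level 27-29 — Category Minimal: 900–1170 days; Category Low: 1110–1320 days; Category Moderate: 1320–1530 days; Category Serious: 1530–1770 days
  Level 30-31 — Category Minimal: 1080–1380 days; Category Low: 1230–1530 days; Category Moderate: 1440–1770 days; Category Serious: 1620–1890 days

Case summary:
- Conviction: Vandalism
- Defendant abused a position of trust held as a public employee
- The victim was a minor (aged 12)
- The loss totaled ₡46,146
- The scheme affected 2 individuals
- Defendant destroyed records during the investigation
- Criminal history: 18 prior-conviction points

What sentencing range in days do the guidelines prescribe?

960-1230 days

Base offense level for vandalism: 6.
A1 applies: 6 + 2 = 8.
A2 applies: 8 + 2 = 10.
A3 applies: 10 + 2 = 12.
A4 does not apply.
A5 applies (level before this adjustment is 12 < 28, so +1): 12 + 1 = 13.
Final offense level: 13.
Criminal history: 18 prior points → Category Serious (14+).
Level 13 falls in the 12-22 band.
Grid: Level 12-22 × Category Serious = 960-1230 days.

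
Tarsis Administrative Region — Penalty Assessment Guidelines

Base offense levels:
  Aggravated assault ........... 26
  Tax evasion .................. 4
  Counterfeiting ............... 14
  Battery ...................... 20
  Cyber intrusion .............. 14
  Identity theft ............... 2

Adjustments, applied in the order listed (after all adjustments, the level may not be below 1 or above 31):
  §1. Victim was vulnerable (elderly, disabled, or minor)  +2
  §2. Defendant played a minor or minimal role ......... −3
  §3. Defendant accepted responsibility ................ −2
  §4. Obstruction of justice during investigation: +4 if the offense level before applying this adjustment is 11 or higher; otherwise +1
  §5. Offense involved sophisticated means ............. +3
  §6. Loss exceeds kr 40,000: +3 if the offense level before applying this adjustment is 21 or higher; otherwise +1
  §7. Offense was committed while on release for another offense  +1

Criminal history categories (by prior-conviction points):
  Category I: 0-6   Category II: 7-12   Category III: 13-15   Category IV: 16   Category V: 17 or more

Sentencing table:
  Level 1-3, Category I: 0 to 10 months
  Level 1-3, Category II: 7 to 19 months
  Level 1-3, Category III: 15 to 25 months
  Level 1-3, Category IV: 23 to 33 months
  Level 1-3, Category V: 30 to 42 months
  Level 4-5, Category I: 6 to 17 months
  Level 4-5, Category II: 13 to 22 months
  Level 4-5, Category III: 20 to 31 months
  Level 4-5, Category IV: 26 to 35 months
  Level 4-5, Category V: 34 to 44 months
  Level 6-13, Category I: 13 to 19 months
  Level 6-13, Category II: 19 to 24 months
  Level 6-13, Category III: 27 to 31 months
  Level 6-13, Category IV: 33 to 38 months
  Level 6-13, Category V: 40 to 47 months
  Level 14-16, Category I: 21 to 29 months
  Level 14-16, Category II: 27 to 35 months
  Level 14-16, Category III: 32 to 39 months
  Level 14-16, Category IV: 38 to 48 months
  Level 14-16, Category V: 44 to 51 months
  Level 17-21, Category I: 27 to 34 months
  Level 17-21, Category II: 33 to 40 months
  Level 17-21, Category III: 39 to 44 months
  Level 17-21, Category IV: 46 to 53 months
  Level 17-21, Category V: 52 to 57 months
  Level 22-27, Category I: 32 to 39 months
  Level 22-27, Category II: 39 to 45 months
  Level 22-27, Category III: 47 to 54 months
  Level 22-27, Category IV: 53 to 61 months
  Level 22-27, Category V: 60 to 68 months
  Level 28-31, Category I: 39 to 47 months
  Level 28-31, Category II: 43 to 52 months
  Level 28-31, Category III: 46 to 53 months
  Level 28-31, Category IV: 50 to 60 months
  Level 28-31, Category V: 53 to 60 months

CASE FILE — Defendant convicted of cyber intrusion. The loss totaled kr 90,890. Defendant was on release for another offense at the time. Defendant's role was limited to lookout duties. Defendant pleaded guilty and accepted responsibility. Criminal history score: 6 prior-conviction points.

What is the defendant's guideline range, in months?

13-19 months

Base offense level for cyber intrusion: 14.
§2 applies: 14 − 3 = 11.
§3 applies: 11 − 2 = 9.
§5 does not apply.
§6 applies (level before this adjustment is 9 < 21, so +1): 9 + 1 = 10.
§7 applies: 10 + 1 = 11.
Final offense level: 11.
Criminal history: 6 prior points → Category I (0-6).
Level 11 falls in the 6-13 band.
Grid: Level 6-13 × Category I = 13-19 months.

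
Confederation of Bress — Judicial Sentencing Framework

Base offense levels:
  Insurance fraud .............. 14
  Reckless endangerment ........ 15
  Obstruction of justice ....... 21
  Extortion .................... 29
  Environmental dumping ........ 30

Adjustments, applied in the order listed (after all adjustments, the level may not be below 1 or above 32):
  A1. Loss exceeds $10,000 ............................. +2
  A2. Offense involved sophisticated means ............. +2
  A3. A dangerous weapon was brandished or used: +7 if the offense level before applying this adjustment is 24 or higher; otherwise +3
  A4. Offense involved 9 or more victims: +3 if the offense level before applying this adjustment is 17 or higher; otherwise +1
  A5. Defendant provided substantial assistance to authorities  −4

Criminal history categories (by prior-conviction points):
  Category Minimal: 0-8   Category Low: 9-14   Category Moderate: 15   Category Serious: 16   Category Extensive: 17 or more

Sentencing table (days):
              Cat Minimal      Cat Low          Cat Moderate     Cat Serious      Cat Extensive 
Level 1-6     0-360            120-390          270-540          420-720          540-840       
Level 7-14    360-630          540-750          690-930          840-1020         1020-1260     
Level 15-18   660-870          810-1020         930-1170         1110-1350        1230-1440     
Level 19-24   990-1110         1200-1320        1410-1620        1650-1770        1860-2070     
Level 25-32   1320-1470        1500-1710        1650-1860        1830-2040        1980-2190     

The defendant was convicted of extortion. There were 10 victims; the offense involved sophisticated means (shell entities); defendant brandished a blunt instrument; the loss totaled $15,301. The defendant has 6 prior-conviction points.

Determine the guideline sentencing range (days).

Base offense level for extortion: 29.
A1 applies: 29 + 2 = 31.
A2 applies: 31 + 2 = 33.
A3 applies (level before this adjustment is 33 ≥ 24, so +7): 33 + 7 = 40.
A4 applies (level before this adjustment is 40 ≥ 17, so +3): 40 + 3 = 43.
Level 43 exceeds the maximum of 32; capped at 32.
Final offense level: 32.
Criminal history: 6 prior points → Category Minimal (0-8).
Level 32 falls in the 25-32 band.
Grid: Level 25-32 × Category Minimal = 1320-1470 days.

1320-1470 days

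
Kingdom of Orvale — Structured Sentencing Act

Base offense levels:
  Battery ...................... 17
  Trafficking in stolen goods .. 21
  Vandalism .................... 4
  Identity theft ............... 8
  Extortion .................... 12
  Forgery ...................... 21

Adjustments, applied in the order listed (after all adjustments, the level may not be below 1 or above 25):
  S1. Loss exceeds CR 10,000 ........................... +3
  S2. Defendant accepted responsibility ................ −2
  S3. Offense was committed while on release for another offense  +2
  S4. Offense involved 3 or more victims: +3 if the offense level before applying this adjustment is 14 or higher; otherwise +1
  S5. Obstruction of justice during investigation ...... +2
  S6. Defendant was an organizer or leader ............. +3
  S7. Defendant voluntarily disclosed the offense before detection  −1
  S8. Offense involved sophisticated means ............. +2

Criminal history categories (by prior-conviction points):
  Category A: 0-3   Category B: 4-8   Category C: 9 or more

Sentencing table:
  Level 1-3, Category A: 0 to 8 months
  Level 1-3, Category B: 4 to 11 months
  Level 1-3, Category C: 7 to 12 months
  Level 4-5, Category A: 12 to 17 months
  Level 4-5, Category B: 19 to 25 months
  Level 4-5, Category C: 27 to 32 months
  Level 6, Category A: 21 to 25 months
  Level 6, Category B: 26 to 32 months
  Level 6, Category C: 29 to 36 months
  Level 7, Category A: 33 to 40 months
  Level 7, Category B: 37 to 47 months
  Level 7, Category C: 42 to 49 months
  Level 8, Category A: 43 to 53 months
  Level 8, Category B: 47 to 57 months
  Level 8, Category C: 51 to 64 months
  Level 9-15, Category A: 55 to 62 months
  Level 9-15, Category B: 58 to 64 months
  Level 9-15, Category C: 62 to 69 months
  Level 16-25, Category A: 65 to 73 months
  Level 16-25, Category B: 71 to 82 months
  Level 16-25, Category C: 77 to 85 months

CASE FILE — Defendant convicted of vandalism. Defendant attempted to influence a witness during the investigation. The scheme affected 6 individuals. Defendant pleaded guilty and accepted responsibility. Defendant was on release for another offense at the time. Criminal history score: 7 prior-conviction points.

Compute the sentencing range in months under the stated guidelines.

37-47 months

Base offense level for vandalism: 4.
S1 does not apply.
S2 applies: 4 − 2 = 2.
S3 applies: 2 + 2 = 4.
S4 applies (level before this adjustment is 4 < 14, so +1): 4 + 1 = 5.
S5 applies: 5 + 2 = 7.
S7 does not apply.
S8 does not apply.
Final offense level: 7.
Criminal history: 7 prior points → Category B (4-8).
Level 7 falls in the 7 band.
Grid: Level 7 × Category B = 37-47 months.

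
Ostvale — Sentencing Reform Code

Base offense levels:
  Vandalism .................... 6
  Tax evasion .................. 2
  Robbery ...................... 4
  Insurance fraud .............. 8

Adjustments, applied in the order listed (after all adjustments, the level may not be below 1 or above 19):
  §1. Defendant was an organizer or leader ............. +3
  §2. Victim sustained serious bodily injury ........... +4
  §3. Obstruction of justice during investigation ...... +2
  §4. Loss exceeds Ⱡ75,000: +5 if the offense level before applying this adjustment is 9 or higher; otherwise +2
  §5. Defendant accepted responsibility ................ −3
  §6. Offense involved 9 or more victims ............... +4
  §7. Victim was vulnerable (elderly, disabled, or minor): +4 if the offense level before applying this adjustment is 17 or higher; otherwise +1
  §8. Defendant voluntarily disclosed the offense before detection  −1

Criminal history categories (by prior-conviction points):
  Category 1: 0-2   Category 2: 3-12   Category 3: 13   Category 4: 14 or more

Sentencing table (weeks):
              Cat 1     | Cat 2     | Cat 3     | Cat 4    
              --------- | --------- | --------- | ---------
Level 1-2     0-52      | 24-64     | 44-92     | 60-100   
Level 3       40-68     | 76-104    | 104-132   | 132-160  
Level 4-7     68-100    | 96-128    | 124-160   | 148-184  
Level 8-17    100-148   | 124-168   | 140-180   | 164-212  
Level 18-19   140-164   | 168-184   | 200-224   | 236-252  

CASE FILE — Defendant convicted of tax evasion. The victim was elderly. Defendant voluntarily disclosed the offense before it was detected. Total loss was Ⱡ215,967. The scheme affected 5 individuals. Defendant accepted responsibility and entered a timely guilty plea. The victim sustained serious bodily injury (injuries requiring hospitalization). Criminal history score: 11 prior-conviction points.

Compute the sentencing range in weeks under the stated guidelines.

Base offense level for tax evasion: 2.
§2 applies: 2 + 4 = 6.
§3 does not apply.
§4 applies (level before this adjustment is 6 < 9, so +2): 6 + 2 = 8.
§5 applies: 8 − 3 = 5.
§6 does not apply.
§7 applies (level before this adjustment is 5 < 17, so +1): 5 + 1 = 6.
§8 applies: 6 − 1 = 5.
Final offense level: 5.
Criminal history: 11 prior points → Category 2 (3-12).
Level 5 falls in the 4-7 band.
Grid: Level 4-7 × Category 2 = 96-128 weeks.

96-128 weeks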